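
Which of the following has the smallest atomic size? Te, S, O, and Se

O

Atomic radius shrinks across a period as nuclear charge pulls the same shell inward, and grows down a group as new shells are added.
All are in group 16, so atomic radius increases down the group.
The smallest atomic size among these belongs to O.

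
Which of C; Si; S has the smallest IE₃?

Si

The third ionization energy removes an electron from the +2 ion. For each element: C²⁺ still has 2 valence electrons; Si²⁺ still has 2 valence electrons; S²⁺ still has 4 valence electrons.
All are still removing valence electrons, so compare the +2 ions as you would atoms: IE_3 generally rises across a period (higher Z_eff) and falls down a group (larger shell), subject to the usual subshell exceptions.
Valence configurations: C²⁺ [He]2s², Si²⁺ [Ne]3s², S²⁺ [Ne]3s²3p².
Approximate IE_3 values (kJ/mol): C 4620, Si 3232, S 3357.
Hence IE_3: Si < S < C.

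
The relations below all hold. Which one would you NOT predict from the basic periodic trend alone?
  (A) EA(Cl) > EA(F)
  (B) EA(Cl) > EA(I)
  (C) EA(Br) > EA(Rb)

The general trend: electron affinity increases across a period and decreases down a group.
(A) Cl (period 3, group 17) vs F (period 2, group 17): the stated order contradicts the simple trend.
(B) Cl (period 3, group 17) vs I (period 5, group 17): the stated order agrees with the simple trend.
(C) Br (period 4, group 17) vs Rb (period 5, group 1): the stated order agrees with the simple trend.
The exception is (A): F's small 2p subshell makes the incoming electron feel strong e⁻–e⁻ repulsion, so Cl actually releases more energy on gaining an electron.

(A)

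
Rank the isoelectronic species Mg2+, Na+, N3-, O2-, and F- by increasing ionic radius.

All of these have 10 electrons, so size is governed by nuclear charge alone: the more protons, the stronger the pull on the same electron cloud, and the smaller the ion.
Nuclear charges: Mg2+ (Z=12), Na+ (Z=11), F- (Z=9), O2- (Z=8), N3- (Z=7).
Smallest to largest: Mg2+ < Na+ < F- < O2- < N3-.

Mg2+ < Na+ < F- < O2- < N3-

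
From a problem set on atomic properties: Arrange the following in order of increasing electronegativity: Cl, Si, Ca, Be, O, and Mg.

Ca, Mg, Be, Si, Cl, O

Be is in period 2, group 2; O is in period 2, group 16; Mg is in period 3, group 2; Si is in period 3, group 14; Cl is in period 3, group 17; Ca is in period 4, group 2.
EN rises left→right (higher Z_eff, smaller atoms) and falls top→bottom (larger, more shielded atoms).
Here both period and group differ, so the two effects have to be weighed against each other.
Mg > Ca: Mg sits above Ca in group 2, so the down-group effect alone puts Mg higher.
Be > Mg: they share group 2; the group trend gives Be the larger value.
Si > Be: period and group pull opposite ways; the across-period shift dominates (1.90 vs 1.57).
Cl > Si: both are in period 3; the period trend gives Cl the larger value.
O > Cl: the two effects oppose for this pair; the down-group effect wins (3.44 vs 3.16).
Approximate values (Pauling): Be 1.57, O 3.44, Mg 1.31, Si 1.90, Cl 3.16, Ca 1.00.
So from lowest to highest: Ca < Mg < Be < Si < Cl < O.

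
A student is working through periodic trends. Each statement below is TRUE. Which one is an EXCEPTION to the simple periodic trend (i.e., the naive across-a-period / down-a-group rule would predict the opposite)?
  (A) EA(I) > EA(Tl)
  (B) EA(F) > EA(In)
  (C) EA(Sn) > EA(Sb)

(C)

The general trend: electron affinity increases across a period and decreases down a group.
(A) I (period 5, group 17) vs Tl (period 6, group 13): the stated order agrees with the simple trend.
(B) F (period 2, group 17) vs In (period 5, group 13): the stated order agrees with the simple trend.
(C) Sn (period 5, group 14) vs Sb (period 5, group 15): the stated order contradicts the simple trend.
The exception is (C): adding an electron to Sb's half-filled 5p³ is unfavourable, so Sn has the more exothermic EA.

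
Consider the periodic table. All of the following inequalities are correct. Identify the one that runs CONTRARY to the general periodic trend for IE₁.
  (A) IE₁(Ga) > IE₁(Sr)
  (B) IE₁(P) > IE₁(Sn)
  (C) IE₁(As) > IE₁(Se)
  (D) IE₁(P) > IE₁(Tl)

The general trend: IE₁ increases across a period and decreases down a group.
(A) Ga (period 4, group 13) vs Sr (period 5, group 2): the stated order agrees with the simple trend.
(B) P (period 3, group 15) vs Sn (period 5, group 14): the stated order agrees with the simple trend.
(C) As (period 4, group 15) vs Se (period 4, group 16): the stated order contradicts the simple trend.
(D) P (period 3, group 15) vs Tl (period 6, group 13): the stated order agrees with the simple trend.
The exception is (C): Se (4p⁴) ionizes more easily than half-filled As (4p³).

(C)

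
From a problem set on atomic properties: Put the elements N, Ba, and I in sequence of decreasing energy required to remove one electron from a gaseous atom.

N > I > Ba

N is in period 2, group 15; I is in period 5, group 17; Ba is in period 6, group 2.
IE₁ increases left→right with effective nuclear charge and decreases top→bottom as the valence shell moves farther out.
Neither a single period nor a single group — weigh both effects.
I > Ba: relative to Ba, both the across-period and down-group shifts push I's first ionization energy up.
N > I: period and group pull opposite ways; the down-group shift dominates (1402 vs 1008 kJ/mol).
Tabulated first ionization energy (kJ/mol): N 1402, I 1008, Ba 503.
So from highest to lowest: N > I > Ba.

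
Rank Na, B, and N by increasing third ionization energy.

B < N < Na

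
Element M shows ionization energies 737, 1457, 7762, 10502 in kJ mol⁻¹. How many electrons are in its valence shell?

2

Look for the largest jump between consecutive ionization energies: IE3/IE2 ≈ 5.3, far larger than any earlier ratio.
That jump marks the point where a core electron is being removed. So the atom has 2 valence electrons.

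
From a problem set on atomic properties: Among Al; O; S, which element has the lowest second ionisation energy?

IE_2 is the cost of taking one more electron from the +1 cation: Al⁺ still has 2 valence electrons; O⁺ still has 5 valence electrons; S⁺ still has 5 valence electrons.
All are still removing valence electrons, so compare the +1 ions as you would atoms: IE_2 generally rises across a period (higher Z_eff) and falls down a group (larger shell), subject to the usual subshell exceptions.
Valence configurations: Al⁺ [Ne]3s², O⁺ [He]2s²2p³, S⁺ [Ne]3s²3p³.
The numbers (kJ/mol): Al 1817, O 3388, S 2252.
Putting it together, IE_2: Al < S < O.

Al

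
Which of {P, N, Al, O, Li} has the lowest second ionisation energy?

IE_2 is the cost of taking one more electron from the +1 cation: P⁺ still has 4 valence electrons; N⁺ still has 4 valence electrons; Al⁺ still has 2 valence electrons; O⁺ still has 5 valence electrons; Li⁺ is the bare [He] core.
Breaking into a closed-shell core is much more expensive than removing a leftover valence electron — Li has the largest IE_2 here.
Valence configurations: P⁺ [Ne]3s²3p², N⁺ [He]2s²2p², Al⁺ [Ne]3s², O⁺ [He]2s²2p³.
Approximate IE_2 values (kJ/mol): P 1907, N 2856, Al 1817, O 3388, Li 7298.
So the second ionization energies run Al < P < N < O < Li.

Al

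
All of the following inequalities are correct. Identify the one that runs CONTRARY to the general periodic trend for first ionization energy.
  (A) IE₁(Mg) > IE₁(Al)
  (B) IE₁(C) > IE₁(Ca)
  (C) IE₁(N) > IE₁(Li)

(A)

The general trend: first ionization energy increases across a period and decreases down a group.
(A) Mg (period 3, group 2) vs Al (period 3, group 13): the stated order contradicts the simple trend.
(B) C (period 2, group 14) vs Ca (period 4, group 2): the stated order agrees with the simple trend.
(C) N (period 2, group 15) vs Li (period 2, group 1): the stated order agrees with the simple trend.
The exception is (A): Al's single 3p electron is easier to remove than one from Mg's filled 3s².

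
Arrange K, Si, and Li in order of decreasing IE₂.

The second ionization energy removes an electron from the +1 ion. For each element: K⁺ is the bare [Ar] core; Si⁺ still has 3 valence electrons; Li⁺ is the bare [He] core.
Breaking into a closed-shell core is much more expensive than removing a leftover valence electron — K and Li have the largest IE_2 here.
Tabulated IE_2 (kJ/mol): K 3052, Si 1577, Li 7298.
Hence IE_2: Si < K < Li.

Li > K > Si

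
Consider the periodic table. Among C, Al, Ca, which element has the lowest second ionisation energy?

Ca

IE_2 is the cost of taking one more electron from the +1 cation: C⁺ still has 3 valence electrons; Al⁺ still has 2 valence electrons; Ca⁺ still has 1 valence electron.
All are still removing valence electrons, so compare the +1 ions as you would atoms: IE_2 generally rises across a period (higher Z_eff) and falls down a group (larger shell), subject to the usual subshell exceptions.
Valence configurations: C⁺ [He]2s²2p¹, Al⁺ [Ne]3s², Ca⁺ [Ar]4s¹.
Approximate IE_2 values (kJ/mol): C 2353, Al 1817, Ca 1145.
Hence IE_2: Ca < Al < C.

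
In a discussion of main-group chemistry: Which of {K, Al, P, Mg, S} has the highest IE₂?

IE_2 is the cost of taking one more electron from the +1 cation: K⁺ is the bare [Ar] core; Al⁺ still has 2 valence electrons; P⁺ still has 4 valence electrons; Mg⁺ still has 1 valence electron; S⁺ still has 5 valence electrons.
Core electrons are held far more tightly than valence electrons, so K tops the IE_2 order.
Valence configurations: Al⁺ [Ne]3s², P⁺ [Ne]3s²3p², Mg⁺ [Ne]3s¹, S⁺ [Ne]3s²3p³.
The numbers (kJ/mol): K 3052, Al 1817, P 1907, Mg 1451, S 2252.
Hence IE_2: Mg < Al < P < S < K.

K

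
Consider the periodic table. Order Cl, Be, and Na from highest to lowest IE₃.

Be, Na, Cl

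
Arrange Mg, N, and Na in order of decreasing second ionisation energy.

Na > N > Mg

The second ionization energy removes an electron from the +1 ion. For each element: Mg⁺ still has 1 valence electron; N⁺ still has 4 valence electrons; Na⁺ is the bare [Ne] core.
Breaking into a closed-shell core is much more expensive than removing a leftover valence electron — Na has the largest IE_2 here.
Valence configurations: Mg⁺ [Ne]3s¹, N⁺ [He]2s²2p².
Approximate IE_2 values (kJ/mol): Mg 1451, N 2856, Na 4562.
So the second ionization energies run Mg < N < Na.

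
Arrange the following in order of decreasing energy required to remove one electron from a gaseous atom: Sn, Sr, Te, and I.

I > Te > Sn > Sr

Sr is in period 5, group 2; Sn is in period 5, group 14; Te is in period 5, group 16; I is in period 5, group 17.
Removing the outermost electron gets harder across a period and easier down a group.
All lie in period 5, so first ionization energy increases left to right.
So from highest to lowest: I > Te > Sn > Sr.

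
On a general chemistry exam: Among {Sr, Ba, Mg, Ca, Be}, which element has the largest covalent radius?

Across a period the added protons contract the valence shell; down a group each new principal shell makes the atom larger.
All are in group 2, so atomic radius increases down the group.
The largest covalent radius among these belongs to Ba.

Ba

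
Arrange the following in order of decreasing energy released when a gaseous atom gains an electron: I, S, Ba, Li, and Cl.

Cl, I, S, Li, Ba

Li is in period 2, group 1; S is in period 3, group 16; Cl is in period 3, group 17; I is in period 5, group 17; Ba is in period 6, group 2.
Electron affinity generally becomes more exothermic across a period toward the halogens and less exothermic down a group.
These span different periods and groups, so the two trends combine.
Li > Ba: the two effects oppose for this pair; the down-group effect wins (60 vs 14 kJ/mol).
S > Li: the two effects oppose for this pair; the across-period effect wins (200 vs 60 kJ/mol).
I > S: period and group pull opposite ways; the across-period shift dominates (295 vs 200 kJ/mol).
Cl > I: they share group 17; the group trend gives Cl the larger value.
Approximate values (kJ/mol): Li 60, S 200, Cl 349, I 295, Ba 14.
So from highest to lowest: Cl > I > S > Li > Ba.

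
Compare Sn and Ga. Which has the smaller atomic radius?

Ga

Moving right in a period, electrons are added to the same shell under a stronger nuclear pull, so atoms get smaller; moving down, a new shell is opened and atoms get larger.
Here both period and group differ, so the two effects have to be weighed against each other.
Sn > Ga: the two effects oppose for this pair; the down-group effect wins (140 vs 124 pm).
For reference (pm): Ga 124, Sn 140.
So Ga has the smaller atomic radius (Ga < Sn).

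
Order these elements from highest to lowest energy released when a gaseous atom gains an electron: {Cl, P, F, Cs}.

Electron affinity generally becomes more exothermic across a period toward the halogens and less exothermic down a group.
These span different periods and groups, so the two trends combine.
P > Cs: both effects reinforce here, so P is clearly the higher of the two.
F > P: relative to P, both the across-period and down-group shifts push F's electron affinity up.
Cl > F: this pair runs against the simple trend — see the exception note.
Note the exception: Cl has a higher electron affinity than F, contrary to the simple trend — F's small 2p subshell makes the incoming electron feel strong e⁻–e⁻ repulsion, so Cl actually releases more energy on gaining an electron.
Approximate values (kJ/mol): F 328, P 72, Cl 349, Cs 46.
So from highest to lowest: Cl > F > P > Cs.

Cl > F > P > Cs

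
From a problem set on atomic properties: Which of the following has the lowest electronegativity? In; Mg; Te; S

Mg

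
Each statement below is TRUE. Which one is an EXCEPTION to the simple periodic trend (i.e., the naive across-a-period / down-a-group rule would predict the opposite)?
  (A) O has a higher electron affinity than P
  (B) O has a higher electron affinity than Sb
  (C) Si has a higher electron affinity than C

(C)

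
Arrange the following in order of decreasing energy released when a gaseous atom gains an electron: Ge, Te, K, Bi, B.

Te, Ge, Bi, K, B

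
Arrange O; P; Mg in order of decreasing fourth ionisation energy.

Mg, O, P

The fourth ionization energy removes an electron from the +3 ion. For each element: O³⁺ still has 3 valence electrons; P³⁺ still has 2 valence electrons; Mg³⁺ is already 1 electron into the core.
Breaking into a closed-shell core is much more expensive than removing a leftover valence electron — Mg has the largest IE_4 here.
Valence configurations: O³⁺ [He]2s²2p¹, P³⁺ [Ne]3s².
The numbers (kJ/mol): O 7469, P 4964, Mg 10543.
Putting it together, IE_4: P < O < Mg.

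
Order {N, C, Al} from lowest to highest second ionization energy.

Al < C < N

Consider each +1 ion: N⁺ still has 4 valence electrons; C⁺ still has 3 valence electrons; Al⁺ still has 2 valence electrons.
All are still removing valence electrons, so compare the +1 ions as you would atoms: IE_2 generally rises across a period (higher Z_eff) and falls down a group (larger shell), subject to the usual subshell exceptions.
Valence configurations: N⁺ [He]2s²2p², C⁺ [He]2s²2p¹, Al⁺ [Ne]3s².
Approximate IE_2 values (kJ/mol): N 2856, C 2353, Al 1817.
Putting it together, IE_2: Al < C < N.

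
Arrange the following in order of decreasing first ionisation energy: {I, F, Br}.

F is in period 2, group 17; Br is in period 4, group 17; I is in period 5, group 17.
Removing the outermost electron gets harder across a period and easier down a group.
All are in group 17, so first ionization energy increases up the group.
So from highest to lowest: F > Br > I.

F > Br > I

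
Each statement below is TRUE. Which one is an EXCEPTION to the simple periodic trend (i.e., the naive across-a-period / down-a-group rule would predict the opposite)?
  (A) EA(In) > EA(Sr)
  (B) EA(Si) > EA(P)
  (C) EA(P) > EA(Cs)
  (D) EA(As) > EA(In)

(B)

The general trend: electron affinity increases across a period and decreases down a group.
(A) In (period 5, group 13) vs Sr (period 5, group 2): the stated order agrees with the simple trend.
(B) Si (period 3, group 14) vs P (period 3, group 15): the stated order contradicts the simple trend.
(C) P (period 3, group 15) vs Cs (period 6, group 1): the stated order agrees with the simple trend.
(D) As (period 4, group 15) vs In (period 5, group 13): the stated order agrees with the simple trend.
The exception is (B): adding an electron to P's half-filled 3p³ is unfavourable, so Si (3p²) has the more exothermic EA.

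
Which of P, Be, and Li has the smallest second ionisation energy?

IE_2 is the cost of taking one more electron from the +1 cation: P⁺ still has 4 valence electrons; Be⁺ still has 1 valence electron; Li⁺ is the bare [He] core.
Pulling an electron out of a noble-gas core costs far more than removing a remaining valence electron, so Li sits at the high end of IE_2.
Valence configurations: P⁺ [Ne]3s²3p², Be⁺ [He]2s¹.
Tabulated IE_2 (kJ/mol): P 1907, Be 1757, Li 7298.
Hence IE_2: Be < P < Li.

Be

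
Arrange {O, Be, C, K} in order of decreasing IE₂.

After 1 electron has been removed, what remains? O⁺ still has 5 valence electrons; Be⁺ still has 1 valence electron; C⁺ still has 3 valence electrons; K⁺ is the bare [Ar] core.
Usually core removal costs more than valence removal, but here the competition is close: a tightly held n=2 valence electron can cost more to remove than an n=3 core electron, so the actual values have to decide it.
Valence configurations: O⁺ [He]2s²2p³, Be⁺ [He]2s¹, C⁺ [He]2s²2p¹.
The numbers (kJ/mol): O 3388, Be 1757, C 2353, K 3052.
Overall IE_2 order: Be < C < K < O.

O > K > C > Be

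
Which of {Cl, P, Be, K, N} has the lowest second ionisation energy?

The second ionization energy removes an electron from the +1 ion. For each element: Cl⁺ still has 6 valence electrons; P⁺ still has 4 valence electrons; Be⁺ still has 1 valence electron; K⁺ is the bare [Ar] core; N⁺ still has 4 valence electrons.
Breaking into a closed-shell core is much more expensive than removing a leftover valence electron — K has the largest IE_2 here.
Valence configurations: Cl⁺ [Ne]3s²3p⁴, P⁺ [Ne]3s²3p², Be⁺ [He]2s¹, N⁺ [He]2s²2p².
Approximate IE_2 values (kJ/mol): Cl 2298, P 1907, Be 1757, K 3052, N 2856.
Hence IE_2: Be < P < Cl < N < K.

Be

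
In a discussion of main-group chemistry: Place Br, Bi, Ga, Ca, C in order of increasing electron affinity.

Ca < Ga < Bi < C < Br

C is in period 2, group 14; Ca is in period 4, group 2; Ga is in period 4, group 13; Br is in period 4, group 17; Bi is in period 6, group 15.
EA tends to increase across a period and decrease down a group, though the pattern is less regular than for IE or radius.
Neither a single period nor a single group — weigh both effects.
Ga > Ca: both are in period 4; the period trend gives Ga the larger value.
Bi > Ga: period and group pull opposite ways; the across-period shift dominates (91 vs 29 kJ/mol).
C > Bi: period and group pull opposite ways; the down-group shift dominates (122 vs 91 kJ/mol).
Br > C: the two effects oppose for this pair; the across-period effect wins (325 vs 122 kJ/mol).
Approximate values (kJ/mol): C 122, Ca 2, Ga 29, Br 325, Bi 91.
So from lowest to highest: Ca < Ga < Bi < C < Br.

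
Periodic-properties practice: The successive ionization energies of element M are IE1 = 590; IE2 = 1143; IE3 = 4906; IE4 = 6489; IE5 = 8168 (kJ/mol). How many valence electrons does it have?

Look for the largest jump between consecutive ionization energies: IE3/IE2 ≈ 4.3, far larger than any earlier ratio.
That jump marks the point where a core electron is being removed. So the atom has 2 valence electrons.

2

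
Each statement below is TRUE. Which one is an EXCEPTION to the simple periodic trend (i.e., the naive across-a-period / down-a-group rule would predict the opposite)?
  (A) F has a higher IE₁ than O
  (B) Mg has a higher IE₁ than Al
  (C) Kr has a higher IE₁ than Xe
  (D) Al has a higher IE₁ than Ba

The general trend: IE₁ increases across a period and decreases down a group.
(A) F (period 2, group 17) vs O (period 2, group 16): the stated order agrees with the simple trend.
(B) Mg (period 3, group 2) vs Al (period 3, group 13): the stated order contradicts the simple trend.
(C) Kr (period 4, group 18) vs Xe (period 5, group 18): the stated order agrees with the simple trend.
(D) Al (period 3, group 13) vs Ba (period 6, group 2): the stated order agrees with the simple trend.
The exception is (B): Al's single 3p electron is easier to remove than one from Mg's filled 3s².

(B)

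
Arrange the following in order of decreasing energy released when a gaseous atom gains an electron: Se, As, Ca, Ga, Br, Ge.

Br > Se > Ge > As > Ga > Ca

Ca is in period 4, group 2; Ga is in period 4, group 13; Ge is in period 4, group 14; As is in period 4, group 15; Se is in period 4, group 16; Br is in period 4, group 17.
Adding an electron releases more energy for atoms nearer the top right (short of the noble gases).
All lie in period 4; the across-period trend (electron affinity increases left to right) applies, with the exception below.
Note the exception: Ge has a higher electron affinity than As, contrary to the simple trend — adding an electron to As's half-filled 4p³ is unfavourable, so Ge (4p²) has the more exothermic EA.
Tabulated electron affinity (kJ/mol): Ca 2, Ga 29, Ge 119, As 78, Se 195, Br 325.
So from highest to lowest: Br > Se > Ge > As > Ga > Ca.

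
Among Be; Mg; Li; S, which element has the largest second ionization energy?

Li

IE_2 is the cost of taking one more electron from the +1 cation: Be⁺ still has 1 valence electron; Mg⁺ still has 1 valence electron; Li⁺ is the bare [He] core; S⁺ still has 5 valence electrons.
Breaking into a closed-shell core is much more expensive than removing a leftover valence electron — Li has the largest IE_2 here.
Valence configurations: Be⁺ [He]2s¹, Mg⁺ [Ne]3s¹, S⁺ [Ne]3s²3p³.
Approximate IE_2 values (kJ/mol): Be 1757, Mg 1451, Li 7298, S 2252.
So the second ionization energies run Mg < Be < S < Li.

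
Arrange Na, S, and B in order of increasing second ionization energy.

IE_2 is the cost of taking one more electron from the +1 cation: Na⁺ is the bare [Ne] core; S⁺ still has 5 valence electrons; B⁺ still has 2 valence electrons.
Breaking into a closed-shell core is much more expensive than removing a leftover valence electron — Na has the largest IE_2 here.
Valence configurations: S⁺ [Ne]3s²3p³, B⁺ [He]2s².
Tabulated IE_2 (kJ/mol): Na 4562, S 2252, B 2427.
Putting it together, IE_2: S < B < Na.

S < B < Na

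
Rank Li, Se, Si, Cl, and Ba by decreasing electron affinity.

Cl, Se, Si, Li, Ba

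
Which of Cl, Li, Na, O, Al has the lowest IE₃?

Al

IE_3 is the cost of taking one more electron from the +2 cation: Cl²⁺ still has 5 valence electrons; Li²⁺ is already 1 electron into the core; Na²⁺ is already 1 electron into the core; O²⁺ still has 4 valence electrons; Al²⁺ still has 1 valence electron.
Breaking into a closed-shell core is much more expensive than removing a leftover valence electron — Na and Li have the largest IE_3 here.
Valence configurations: Cl²⁺ [Ne]3s²3p³, O²⁺ [He]2s²2p², Al²⁺ [Ne]3s¹.
Approximate IE_3 values (kJ/mol): Cl 3822, Li 11815, Na 6910, O 5300, Al 2745.
So the third ionization energies run Al < Cl < O < Na < Li.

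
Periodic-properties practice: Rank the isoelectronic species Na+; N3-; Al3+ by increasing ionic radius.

Al3+ < Na+ < N3-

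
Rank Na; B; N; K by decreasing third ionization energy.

The third ionization energy removes an electron from the +2 ion. For each element: Na²⁺ is already 1 electron into the core; B²⁺ still has 1 valence electron; N²⁺ still has 3 valence electrons; K²⁺ is already 1 electron into the core.
Usually core removal costs more than valence removal, but here the competition is close: a tightly held n=2 valence electron can cost more to remove than an n=3 core electron, so the actual values have to decide it.
Valence configurations: B²⁺ [He]2s¹, N²⁺ [He]2s²2p¹.
Approximate IE_3 values (kJ/mol): Na 6910, B 3660, N 4578, K 4420.
Hence IE_3: B < K < N < Na.

Na, N, K, B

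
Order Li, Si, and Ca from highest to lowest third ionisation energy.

After 2 electrons have been removed, what remains? Li²⁺ is already 1 electron into the core; Si²⁺ still has 2 valence electrons; Ca²⁺ is the bare [Ar] core.
Pulling an electron out of a noble-gas core costs far more than removing a remaining valence electron, so Ca and Li sit at the high end of IE_3.
Approximate IE_3 values (kJ/mol): Li 11815, Si 3232, Ca 4912.
Overall IE_3 order: Si < Ca < Li.

Li, Ca, Si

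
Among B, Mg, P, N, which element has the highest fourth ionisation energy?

B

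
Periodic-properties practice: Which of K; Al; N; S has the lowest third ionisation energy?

Consider each +2 ion: K²⁺ is already 1 electron into the core; Al²⁺ still has 1 valence electron; N²⁺ still has 3 valence electrons; S²⁺ still has 4 valence electrons.
Usually core removal costs more than valence removal, but here the competition is close: a tightly held n=2 valence electron can cost more to remove than an n=3 core electron, so the actual values have to decide it.
Valence configurations: Al²⁺ [Ne]3s¹, N²⁺ [He]2s²2p¹, S²⁺ [Ne]3s²3p².
Approximate IE_3 values (kJ/mol): K 4420, Al 2745, N 4578, S 3357.
Hence IE_3: Al < S < K < N.

Al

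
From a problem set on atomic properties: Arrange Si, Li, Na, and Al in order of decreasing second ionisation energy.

Li, Na, Al, Si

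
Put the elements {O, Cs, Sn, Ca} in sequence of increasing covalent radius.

O is in period 2, group 16; Ca is in period 4, group 2; Sn is in period 5, group 14; Cs is in period 6, group 1.
Across a period the added protons contract the valence shell; down a group each new principal shell makes the atom larger.
These span different periods and groups, so the two trends combine.
Sn > O: relative to O, both the across-period and down-group shifts push Sn's atomic radius up.
Ca > Sn: period and group pull opposite ways; the across-period shift dominates (171 vs 140 pm).
Cs > Ca: relative to Ca, both the across-period and down-group shifts push Cs's atomic radius up.
Tabulated atomic radius (pm): O 63, Ca 171, Sn 140, Cs 232.
So from smallest to largest: O < Sn < Ca < Cs.

O < Sn < Ca < Cs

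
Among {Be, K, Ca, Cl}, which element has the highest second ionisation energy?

K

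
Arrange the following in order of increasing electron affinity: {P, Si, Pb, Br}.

Pb < P < Si < Br

Si is in period 3, group 14; P is in period 3, group 15; Br is in period 4, group 17; Pb is in period 6, group 14.
Atoms with high Z_eff and room in the valence shell (especially the halogens) have the most exothermic electron affinities.
Neither a single period nor a single group — weigh both effects.
P > Pb: both effects reinforce here, so P is clearly the higher of the two.
Si > P: this pair runs against the simple trend — see the exception note.
Br > Si: period and group pull opposite ways; the across-period shift dominates (325 vs 134 kJ/mol).
Note the exception: Si has a higher electron affinity than P, contrary to the simple trend — adding an electron to P's half-filled 3p³ is unfavourable, so Si (3p²) has the more exothermic EA.
Approximate values (kJ/mol): Si 134, P 72, Br 325, Pb 35.
So from lowest to highest: Pb < P < Si < Br.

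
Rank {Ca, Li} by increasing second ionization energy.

The second ionization energy removes an electron from the +1 ion. For each element: Ca⁺ still has 1 valence electron; Li⁺ is the bare [He] core.
Pulling an electron out of a noble-gas core costs far more than removing a remaining valence electron, so Li sits at the high end of IE_2.
Approximate IE_2 values (kJ/mol): Ca 1145, Li 7298.
Hence IE_2: Ca < Li.

Ca, Li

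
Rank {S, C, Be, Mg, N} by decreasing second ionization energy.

N > C > S > Be > Mg

The second ionization energy removes an electron from the +1 ion. For each element: S⁺ still has 5 valence electrons; C⁺ still has 3 valence electrons; Be⁺ still has 1 valence electron; Mg⁺ still has 1 valence electron; N⁺ still has 4 valence electrons.
All are still removing valence electrons, so compare the +1 ions as you would atoms: IE_2 generally rises across a period (higher Z_eff) and falls down a group (larger shell), subject to the usual subshell exceptions.
Valence configurations: S⁺ [Ne]3s²3p³, C⁺ [He]2s²2p¹, Be⁺ [He]2s¹, Mg⁺ [Ne]3s¹, N⁺ [He]2s²2p².
The numbers (kJ/mol): S 2252, C 2353, Be 1757, Mg 1451, N 2856.
Overall IE_2 order: Mg < Be < S < C < N.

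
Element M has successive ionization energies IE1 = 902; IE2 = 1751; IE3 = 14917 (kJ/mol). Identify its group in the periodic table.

Look for the largest jump between consecutive ionization energies: IE3/IE2 ≈ 8.5, far larger than any earlier ratio.
That jump marks the point where a core electron is being removed. So the atom has 2 valence electrons.
A main-group element with 2 valence electrons is in group 2.

Group 2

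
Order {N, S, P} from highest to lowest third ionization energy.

Consider each +2 ion: N²⁺ still has 3 valence electrons; S²⁺ still has 4 valence electrons; P²⁺ still has 3 valence electrons.
All are still removing valence electrons, so compare the +2 ions as you would atoms: IE_3 generally rises across a period (higher Z_eff) and falls down a group (larger shell), subject to the usual subshell exceptions.
Valence configurations: N²⁺ [He]2s²2p¹, S²⁺ [Ne]3s²3p², P²⁺ [Ne]3s²3p¹.
Tabulated IE_3 (kJ/mol): N 4578, S 3357, P 2914.
So the third ionization energies run P < S < N.

N > S > P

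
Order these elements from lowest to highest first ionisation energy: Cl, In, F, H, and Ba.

Ba < In < Cl < H < F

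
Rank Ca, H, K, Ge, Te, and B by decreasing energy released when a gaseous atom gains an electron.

Te > Ge > H > K > B > Ca

Electron affinity generally becomes more exothermic across a period toward the halogens and less exothermic down a group.
Neither a single period nor a single group — weigh both effects.
B > Ca: both effects reinforce here, so B is clearly the higher of the two.
K > B: this pair runs against the simple trend — see the exception note.
H > K: H sits above K in group 1, so the down-group effect alone puts H higher.
Ge > H: period and group pull opposite ways; the across-period shift dominates (119 vs 73 kJ/mol).
Te > Ge: period and group pull opposite ways; the across-period shift dominates (190 vs 119 kJ/mol).
Note the exception: K has a higher electron affinity than B, contrary to the simple trend — B's ns²np¹ configuration gives only a small electron affinity — the sparsely filled np subshell binds an added electron weakly.
Note the exception: K has a higher electron affinity than Ca, contrary to the simple trend — adding an electron to Ca (ns²) has to open a new, higher-energy np subshell, which is unfavourable.
For reference (kJ/mol): H 73, B 27, K 48, Ca 2, Ge 119, Te 190.
So from highest to lowest: Te > Ge > H > K > B > Ca.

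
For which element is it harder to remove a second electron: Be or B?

The second ionization energy removes an electron from the +1 ion. For each element: Be⁺ still has 1 valence electron; B⁺ still has 2 valence electrons.
All are still removing valence electrons, so compare the +1 ions as you would atoms: IE_2 generally rises across a period (higher Z_eff) and falls down a group (larger shell), subject to the usual subshell exceptions.
Valence configurations: Be⁺ [He]2s¹, B⁺ [He]2s².
Tabulated IE_2 (kJ/mol): Be 1757, B 2427.
Hence IE_2: Be < B.

B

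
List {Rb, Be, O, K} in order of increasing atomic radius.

O < Be < K < Rb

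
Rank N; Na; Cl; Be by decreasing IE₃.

The third ionization energy removes an electron from the +2 ion. For each element: N²⁺ still has 3 valence electrons; Na²⁺ is already 1 electron into the core; Cl²⁺ still has 5 valence electrons; Be²⁺ is the bare [He] core.
Pulling an electron out of a noble-gas core costs far more than removing a remaining valence electron, so Na and Be sit at the high end of IE_3.
Valence configurations: N²⁺ [He]2s²2p¹, Cl²⁺ [Ne]3s²3p³.
Tabulated IE_3 (kJ/mol): N 4578, Na 6910, Cl 3822, Be 14849.
Putting it together, IE_3: Cl < N < Na < Be.

Be > Na > N > Cl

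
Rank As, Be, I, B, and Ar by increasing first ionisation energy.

Be is in period 2, group 2; B is in period 2, group 13; Ar is in period 3, group 18; As is in period 4, group 15; I is in period 5, group 17.
Across a period the outer electron is held more tightly (higher IE₁); down a group it sits in a higher shell, more shielded, and comes off more easily.
These span different periods and groups, so the two trends combine.
Be > B: this pair runs against the simple trend — see the exception note.
As > Be: the two effects oppose for this pair; the across-period effect wins (947 vs 900 kJ/mol).
I > As: the two effects oppose for this pair; the across-period effect wins (1008 vs 947 kJ/mol).
Ar > I: relative to I, both the across-period and down-group shifts push Ar's first ionization energy up.
Note the exception: Be has a higher first ionization energy than B, contrary to the simple trend — removing B's lone 2p electron is easier than breaking Be's filled 2s².
Approximate values (kJ/mol): Be 900, B 801, Ar 1521, As 947, I 1008.
So from lowest to highest: B < Be < As < I < Ar.

B < Be < As < I < Ar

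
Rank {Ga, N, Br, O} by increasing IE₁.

Ga, Br, O, N

IE₁ increases left→right with effective nuclear charge and decreases top→bottom as the valence shell moves farther out.
These span different periods and groups, so the two trends combine.
Br > Ga: both are in period 4; the period trend gives Br the larger value.
O > Br: the two effects oppose for this pair; the down-group effect wins (1314 vs 1140 kJ/mol).
N > O: this pair runs against the simple trend — see the exception note.
Note the exception: N has a higher first ionization energy than O, contrary to the simple trend — pairing an electron in O's 2p⁴ costs repulsion energy, so O ionizes more easily than half-filled N (2p³).
Tabulated first ionization energy (kJ/mol): N 1402, O 1314, Ga 579, Br 1140.
So from lowest to highest: Ga < Br < O < N.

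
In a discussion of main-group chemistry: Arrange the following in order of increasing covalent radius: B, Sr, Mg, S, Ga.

B is in period 2, group 13; Mg is in period 3, group 2; S is in period 3, group 16; Ga is in period 4, group 13; Sr is in period 5, group 2.
Moving right in a period, electrons are added to the same shell under a stronger nuclear pull, so atoms get smaller; moving down, a new shell is opened and atoms get larger.
Neither a single period nor a single group — weigh both effects.
S > B: the two effects oppose for this pair; the down-group effect wins (103 vs 85 pm).
Ga > S: relative to S, both the across-period and down-group shifts push Ga's atomic radius up.
Mg > Ga: the two effects oppose for this pair; the across-period effect wins (139 vs 124 pm).
Sr > Mg: Sr sits below Mg in group 2, so the down-group effect alone puts Sr larger.
Tabulated atomic radius (pm): B 85, Mg 139, S 103, Ga 124, Sr 185.
So from smallest to largest: B < S < Ga < Mg < Sr.

B < S < Ga < Mg < Sr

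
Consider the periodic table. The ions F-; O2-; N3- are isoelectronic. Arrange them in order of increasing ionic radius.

F- < O2- < N3-

All of these have 10 electrons, so size is governed by nuclear charge alone: the more protons, the stronger the pull on the same electron cloud, and the smaller the ion.
Nuclear charges: F- (Z=9), O2- (Z=8), N3- (Z=7).
Smallest to largest: F- < O2- < N3-.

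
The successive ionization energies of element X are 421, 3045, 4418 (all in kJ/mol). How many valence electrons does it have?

Look for the largest jump between consecutive ionization energies: IE2/IE1 ≈ 7.2, far larger than any earlier ratio.
That jump marks the point where a core electron is being removed. So the atom has 1 valence electron.

1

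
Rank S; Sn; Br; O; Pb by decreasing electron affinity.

Br, S, O, Sn, Pb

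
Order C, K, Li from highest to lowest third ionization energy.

The third ionization energy removes an electron from the +2 ion. For each element: C²⁺ still has 2 valence electrons; K²⁺ is already 1 electron into the core; Li²⁺ is already 1 electron into the core.
Usually core removal costs more than valence removal, but here the competition is close: a tightly held n=2 valence electron can cost more to remove than an n=3 core electron, so the actual values have to decide it.
Tabulated IE_3 (kJ/mol): C 4620, K 4420, Li 11815.
Hence IE_3: K < C < Li.

Li, C, K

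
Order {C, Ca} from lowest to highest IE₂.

Consider each +1 ion: C⁺ still has 3 valence electrons; Ca⁺ still has 1 valence electron.
All are still removing valence electrons, so compare the +1 ions as you would atoms: IE_2 generally rises across a period (higher Z_eff) and falls down a group (larger shell), subject to the usual subshell exceptions.
Valence configurations: C⁺ [He]2s²2p¹, Ca⁺ [Ar]4s¹.
Approximate IE_2 values (kJ/mol): C 2353, Ca 1145.
Hence IE_2: Ca < C.

Ca < C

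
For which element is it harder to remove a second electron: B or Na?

Na

After 1 electron has been removed, what remains? B⁺ still has 2 valence electrons; Na⁺ is the bare [Ne] core.
Breaking into a closed-shell core is much more expensive than removing a leftover valence electron — Na has the largest IE_2 here.
The numbers (kJ/mol): B 2427, Na 4562.
Overall IE_2 order: B < Na.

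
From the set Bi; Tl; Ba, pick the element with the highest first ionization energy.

Bi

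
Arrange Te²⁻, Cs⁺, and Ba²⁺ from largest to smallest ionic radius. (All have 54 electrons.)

Te²⁻ > Cs⁺ > Ba²⁺

All of these have 54 electrons, so size is governed by nuclear charge alone: the more protons, the stronger the pull on the same electron cloud, and the smaller the ion.
Nuclear charges: Ba²⁺ (Z=56), Cs⁺ (Z=55), Te²⁻ (Z=52).
Largest to smallest: Te²⁻ > Cs⁺ > Ba²⁺.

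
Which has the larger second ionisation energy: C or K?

K

IE_2 is the cost of taking one more electron from the +1 cation: C⁺ still has 3 valence electrons; K⁺ is the bare [Ar] core.
Core electrons are held far more tightly than valence electrons, so K tops the IE_2 order.
The numbers (kJ/mol): C 2353, K 3052.
Putting it together, IE_2: C < K.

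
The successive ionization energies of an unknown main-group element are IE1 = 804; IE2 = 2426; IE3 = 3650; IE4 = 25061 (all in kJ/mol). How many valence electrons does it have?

3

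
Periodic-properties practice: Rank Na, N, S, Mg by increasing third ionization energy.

IE_3 is the cost of taking one more electron from the +2 cation: Na²⁺ is already 1 electron into the core; N²⁺ still has 3 valence electrons; S²⁺ still has 4 valence electrons; Mg²⁺ is the bare [Ne] core.
Core electrons are held far more tightly than valence electrons, so Na and Mg top the IE_3 order.
Valence configurations: N²⁺ [He]2s²2p¹, S²⁺ [Ne]3s²3p².
The numbers (kJ/mol): Na 6910, N 4578, S 3357, Mg 7733.
Overall IE_3 order: S < N < Na < Mg.

S < N < Na < Mg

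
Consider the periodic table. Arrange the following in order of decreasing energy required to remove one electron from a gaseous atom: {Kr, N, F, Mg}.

F, N, Kr, Mg

N is in period 2, group 15; F is in period 2, group 17; Mg is in period 3, group 2; Kr is in period 4, group 18.
First ionization energy rises across a period (greater Z_eff holds electrons more tightly) and falls down a group (valence electrons are farther from the nucleus).
These span different periods and groups, so the two trends combine.
Kr > Mg: the two effects oppose for this pair; the across-period effect wins (1351 vs 738 kJ/mol).
N > Kr: period and group pull opposite ways; the down-group shift dominates (1402 vs 1351 kJ/mol).
F > N: both are in period 2; the period trend gives F the larger value.
Tabulated first ionization energy (kJ/mol): N 1402, F 1681, Mg 738, Kr 1351.
So from highest to lowest: F > N > Kr > Mg.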